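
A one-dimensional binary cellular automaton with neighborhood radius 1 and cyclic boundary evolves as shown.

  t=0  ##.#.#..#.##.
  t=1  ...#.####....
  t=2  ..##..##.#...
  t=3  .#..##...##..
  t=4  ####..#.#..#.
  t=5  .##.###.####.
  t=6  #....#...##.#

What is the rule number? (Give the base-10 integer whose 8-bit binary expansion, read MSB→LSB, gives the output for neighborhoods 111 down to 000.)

  [7] ### => #  t=1,i=6
  [6] ##. => .  t=0,i=1
  [5] #.# => .  t=0,i=2
  [4] #.. => #  t=0,i=6
  [3] .## => .  t=0,i=0
  [2] .#. => #  t=0,i=3
  [1] ..# => #  t=0,i=7
  [0] ... => .  t=1,i=0
  bits 10010110 = 150

150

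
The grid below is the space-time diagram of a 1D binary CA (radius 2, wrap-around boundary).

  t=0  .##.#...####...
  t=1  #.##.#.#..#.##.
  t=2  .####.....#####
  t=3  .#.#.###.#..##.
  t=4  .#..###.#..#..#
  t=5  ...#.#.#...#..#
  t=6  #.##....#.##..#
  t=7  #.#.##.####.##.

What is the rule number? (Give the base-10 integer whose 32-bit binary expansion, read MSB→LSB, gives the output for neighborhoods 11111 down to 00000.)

  #####|#  b31=1 t=2,i=12
  ####.|#  b30=1 t=0,i=10
  ###.#|.  b29=0 t=2,i=14
  ###..|.  b28=0 t=0,i=11
  ##.##|.  b27=0 t=2,i=0
  ##.#.|#  b26=1 t=0,i=3
  ##..#|#  b25=1 t=3,i=14
  ##...|#  b24=1 t=0,i=12
  #.###|#  b23=1 t=2,i=1
  #.##.|#  b22=1 t=1,i=2
  #.#.#|.  b21=0 t=1,i=0
  #.#..|.  b20=0 t=0,i=4
  #..##|#  b19=1 t=3,i=11
  #..#.|.  b18=0 t=1,i=9
  #...#|.  b17=0 t=0,i=6
  #....|#  b16=1 t=0,i=13
  .####|.  b15=0 t=0,i=9
  .###.|#  b14=1 t=3,i=6
  .##.#|#  b13=1 t=0,i=2
  .##..|.  b12=0 t=3,i=13
  .#.##|#  b11=1 t=1,i=1
  .#.#.|.  b10=0 t=1,i=6
  .#..#|.  b9=0 t=1,i=8
  .#...|#  b8=1 t=0,i=5
  ..###|.  b7=0 t=0,i=8
  ..##.|.  b6=0 t=0,i=1
  ..#.#|#  b5=1 t=1,i=10
  ..#..|#  b4=1 t=4,i=11
  ...##|#  b3=1 t=0,i=0
  ...#.|#  b2=1 t=5,i=2
  ....#|.  b1=0 t=0,i=14
  .....|#  b0=1 t=2,i=7
  bits 11000111110010010110100100111101 = 3351865661

3351865661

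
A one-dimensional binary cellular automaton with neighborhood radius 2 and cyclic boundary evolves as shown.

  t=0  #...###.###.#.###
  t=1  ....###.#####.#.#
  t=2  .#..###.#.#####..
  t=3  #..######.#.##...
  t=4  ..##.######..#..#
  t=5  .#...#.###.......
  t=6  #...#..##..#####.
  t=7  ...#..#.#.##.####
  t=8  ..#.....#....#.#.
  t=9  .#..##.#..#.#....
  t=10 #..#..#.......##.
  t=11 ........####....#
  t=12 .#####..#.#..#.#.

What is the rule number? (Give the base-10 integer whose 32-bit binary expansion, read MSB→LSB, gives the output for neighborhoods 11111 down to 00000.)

3836301445

  nb #####: next=#  (t=1,i=10, bit31=1)
  nb ####.: next=#  (t=0,i=16, bit30=1)
  nb ###.#: next=#  (t=0,i=6, bit29=1)
  nb ###..: next=.  (t=0,i=0, bit28=0)
  nb ##.##: next=.  (t=0,i=7, bit27=0)
  nb ##.#.: next=#  (t=0,i=11, bit26=1)
  nb ##..#: next=.  (t=4,i=11, bit25=0)
  nb ##...: next=.  (t=0,i=1, bit24=0)
  nb #.###: next=#  (t=0,i=8, bit23=1)
  nb #.##.: next=.  (t=3,i=12, bit22=0)
  nb #.#.#: next=#  (t=0,i=12, bit21=1)
  nb #.#..: next=.  (t=1,i=16, bit20=0)
  nb #..##: next=#  (t=2,i=3, bit19=1)
  nb #..#.: next=.  (t=4,i=12, bit18=0)
  nb #...#: next=.  (t=0,i=2, bit17=0)
  nb #....: next=#  (t=1,i=1, bit16=1)
  nb .####: next=.  (t=0,i=15, bit15=0)
  nb .###.: next=#  (t=0,i=5, bit14=1)
  nb .##.#: next=.  (t=4,i=3, bit13=0)
  nb .##..: next=#  (t=3,i=13, bit12=1)
  nb .#.##: next=.  (t=0,i=13, bit11=0)
  nb .#.#.: next=.  (t=1,i=15, bit10=0)
  nb .#..#: next=.  (t=2,i=2, bit9=0)
  nb .#...: next=.  (t=1,i=0, bit8=0)
  nb ..###: next=#  (t=0,i=4, bit7=1)
  nb ..##.: next=.  (t=4,i=2, bit6=0)
  nb ..#.#: next=.  (t=5,i=5, bit5=0)
  nb ..#..: next=.  (t=2,i=1, bit4=0)
  nb ...##: next=.  (t=0,i=3, bit3=0)
  nb ...#.: next=#  (t=2,i=0, bit2=1)
  nb ....#: next=.  (t=1,i=2, bit1=0)
  nb .....: next=#  (t=5,i=12, bit0=1)
  bits 11100100101010010101000010000101 = 3836301445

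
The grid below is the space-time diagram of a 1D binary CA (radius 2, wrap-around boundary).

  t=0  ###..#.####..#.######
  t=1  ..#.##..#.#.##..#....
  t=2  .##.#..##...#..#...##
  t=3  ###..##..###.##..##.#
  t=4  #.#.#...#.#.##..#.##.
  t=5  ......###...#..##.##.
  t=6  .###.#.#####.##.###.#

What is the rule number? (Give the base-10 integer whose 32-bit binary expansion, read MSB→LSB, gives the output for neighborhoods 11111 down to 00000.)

  #####|.  b31=0 t=0,i=0
  ####.|.  b30=0 t=0,i=1
  ###.#|.  b29=0 t=3,i=11
  ###..|#  b28=1 t=0,i=2
  ##.##|#  b27=1 t=2,i=0
  ##.#.|.  b26=0 t=2,i=3
  ##..#|.  b25=0 t=0,i=3
  ##...|#  b24=1 t=2,i=9
  #.###|.  b23=0 t=0,i=7
  #.##.|#  b22=1 t=1,i=4
  #.#.#|.  b21=0 t=1,i=10
  #.#..|.  b20=0 t=2,i=4
  #..##|#  b19=1 t=2,i=6
  #..#.|#  b18=1 t=0,i=4
  #...#|#  b17=1 t=2,i=10
  #....|.  b16=0 t=1,i=18
  .####|#  b15=1 t=0,i=8
  .###.|#  b14=1 t=3,i=10
  .##.#|#  b13=1 t=2,i=2
  .##..|.  b12=0 t=1,i=5
  .#.##|.  b11=0 t=0,i=6
  .#.#.|.  b10=0 t=1,i=9
  .#..#|#  b9=1 t=2,i=5
  .#...|.  b8=0 t=1,i=17
  ..###|.  b7=0 t=3,i=9
  ..##.|.  b6=0 t=2,i=7
  ..#.#|#  b5=1 t=0,i=5
  ..#..|.  b4=0 t=1,i=16
  ...##|#  b3=1 t=2,i=18
  ...#.|#  b2=1 t=1,i=1
  ....#|.  b1=0 t=1,i=0
  .....|#  b0=1 t=1,i=19
  bits 00011001010011101110001000101101 = 424600109

424600109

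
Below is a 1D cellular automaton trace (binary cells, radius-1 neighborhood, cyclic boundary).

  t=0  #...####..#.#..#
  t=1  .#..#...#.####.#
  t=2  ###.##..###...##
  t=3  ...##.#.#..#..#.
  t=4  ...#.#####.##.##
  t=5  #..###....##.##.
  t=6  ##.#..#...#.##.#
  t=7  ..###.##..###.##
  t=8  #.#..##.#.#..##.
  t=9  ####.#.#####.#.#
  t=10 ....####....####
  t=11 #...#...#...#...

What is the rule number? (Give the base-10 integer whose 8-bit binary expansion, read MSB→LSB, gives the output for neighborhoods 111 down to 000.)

  ###|.  b7=0 t=0,i=5
  ##.|.  b6=0 t=0,i=0
  #.#|#  b5=1 t=0,i=11
  #..|#  b4=1 t=0,i=1
  .##|#  b3=1 t=0,i=4
  .#.|#  b2=1 t=0,i=10
  ..#|.  b1=0 t=0,i=3
  ...|.  b0=0 t=0,i=2
  bits 00111100 = 60

60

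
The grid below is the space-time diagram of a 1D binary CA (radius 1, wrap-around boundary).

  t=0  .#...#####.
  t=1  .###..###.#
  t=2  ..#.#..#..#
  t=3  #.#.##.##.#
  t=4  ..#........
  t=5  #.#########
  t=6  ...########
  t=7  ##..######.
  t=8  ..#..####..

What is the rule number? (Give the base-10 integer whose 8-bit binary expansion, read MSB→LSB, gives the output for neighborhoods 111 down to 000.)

  ### -> #   bit 7 = 1  t=0,i=6
  ##. -> .   bit 6 = 0  t=0,i=9
  #.# -> .   bit 5 = 0  t=1,i=0
  #.. -> #   bit 4 = 1  t=0,i=2
  .## -> .   bit 3 = 0  t=0,i=5
  .#. -> #   bit 2 = 1  t=0,i=1
  ..# -> .   bit 1 = 0  t=0,i=0
  ... -> #   bit 0 = 1  t=0,i=3
  bits 10010101 = 149

149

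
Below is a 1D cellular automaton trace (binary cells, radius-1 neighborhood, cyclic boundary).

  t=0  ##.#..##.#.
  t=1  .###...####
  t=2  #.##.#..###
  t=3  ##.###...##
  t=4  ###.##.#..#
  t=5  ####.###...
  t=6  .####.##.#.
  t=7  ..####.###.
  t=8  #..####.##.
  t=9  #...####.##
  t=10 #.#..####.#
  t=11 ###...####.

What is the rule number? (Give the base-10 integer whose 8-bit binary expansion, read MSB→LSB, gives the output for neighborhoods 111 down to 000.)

229

  [7] ### => #  t=1,i=2
  [6] ##. => #  t=0,i=1
  [5] #.# => #  t=0,i=2
  [4] #.. => .  t=0,i=4
  [3] .## => .  t=0,i=0
  [2] .#. => #  t=0,i=3
  [1] ..# => .  t=0,i=5
  [0] ... => #  t=1,i=5
  bits 11100101 = 229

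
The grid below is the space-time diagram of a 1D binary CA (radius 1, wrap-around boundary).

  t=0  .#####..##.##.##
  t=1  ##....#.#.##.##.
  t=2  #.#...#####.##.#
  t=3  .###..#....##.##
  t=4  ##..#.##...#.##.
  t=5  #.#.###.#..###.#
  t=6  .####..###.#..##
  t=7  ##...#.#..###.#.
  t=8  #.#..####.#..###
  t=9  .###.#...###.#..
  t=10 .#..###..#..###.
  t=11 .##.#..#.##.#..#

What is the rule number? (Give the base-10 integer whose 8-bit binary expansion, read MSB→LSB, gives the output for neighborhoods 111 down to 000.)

60

  ###|.  b7=0 t=0,i=2
  ##.|.  b6=0 t=0,i=5
  #.#|#  b5=1 t=0,i=0
  #..|#  b4=1 t=0,i=6
  .##|#  b3=1 t=0,i=1
  .#.|#  b2=1 t=1,i=6
  ..#|.  b1=0 t=0,i=7
  ...|.  b0=0 t=1,i=3
  bits 00111100 = 60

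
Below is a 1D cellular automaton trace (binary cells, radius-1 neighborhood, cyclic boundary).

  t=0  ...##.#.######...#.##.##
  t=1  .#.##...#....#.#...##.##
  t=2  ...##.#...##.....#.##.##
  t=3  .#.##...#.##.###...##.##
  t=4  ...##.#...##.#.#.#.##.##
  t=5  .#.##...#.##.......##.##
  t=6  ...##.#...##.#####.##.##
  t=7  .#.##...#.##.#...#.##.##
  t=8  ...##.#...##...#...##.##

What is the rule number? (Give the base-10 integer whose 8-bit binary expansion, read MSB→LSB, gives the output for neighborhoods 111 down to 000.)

  [7] ### => .  t=0,i=9
  [6] ##. => #  t=0,i=4
  [5] #.# => .  t=0,i=5
  [4] #.. => .  t=0,i=0
  [3] .## => #  t=0,i=3
  [2] .#. => .  t=0,i=6
  [1] ..# => .  t=0,i=2
  [0] ... => #  t=0,i=1
  bits 01001001 = 73

73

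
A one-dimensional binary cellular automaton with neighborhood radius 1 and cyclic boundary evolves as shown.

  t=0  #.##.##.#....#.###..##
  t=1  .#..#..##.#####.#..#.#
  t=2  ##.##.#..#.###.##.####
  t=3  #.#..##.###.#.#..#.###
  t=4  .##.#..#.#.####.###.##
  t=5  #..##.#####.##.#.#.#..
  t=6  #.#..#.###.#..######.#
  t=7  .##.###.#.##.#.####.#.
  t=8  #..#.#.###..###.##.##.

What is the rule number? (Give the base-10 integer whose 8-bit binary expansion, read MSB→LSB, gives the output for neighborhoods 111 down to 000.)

  ###|#  b7=1 t=0,i=16
  ##.|.  b6=0 t=0,i=0
  #.#|#  b5=1 t=0,i=1
  #..|.  b4=0 t=0,i=9
  .##|.  b3=0 t=0,i=2
  .#.|#  b2=1 t=0,i=8
  ..#|#  b1=1 t=0,i=12
  ...|#  b0=1 t=0,i=10
  bits 10100111 = 167

167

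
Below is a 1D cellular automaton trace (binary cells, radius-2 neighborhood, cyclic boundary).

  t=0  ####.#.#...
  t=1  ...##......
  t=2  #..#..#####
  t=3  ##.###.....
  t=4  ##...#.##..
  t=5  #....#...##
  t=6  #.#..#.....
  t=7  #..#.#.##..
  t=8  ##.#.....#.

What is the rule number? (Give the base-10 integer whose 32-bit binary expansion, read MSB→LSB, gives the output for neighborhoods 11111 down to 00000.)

  ##### -> .   bit 31 = 0  t=2,i=8
  ####. -> .   bit 30 = 0  t=0,i=2
  ###.# -> #   bit 29 = 1  t=0,i=3
  ###.. -> #   bit 28 = 1  t=2,i=0
  ##.## -> .   bit 27 = 0  t=3,i=2
  ##.#. -> #   bit 26 = 1  t=0,i=4
  ##..# -> #   bit 25 = 1  t=2,i=1
  ##... -> .   bit 24 = 0  t=1,i=5
  #.### -> .   bit 23 = 0  t=3,i=3
  #.##. -> .   bit 22 = 0  t=4,i=7
  #.#.# -> .   bit 21 = 0  t=0,i=5
  #.#.. -> .   bit 20 = 0  t=0,i=7
  #..## -> #   bit 19 = 1  t=2,i=5
  #..#. -> .   bit 18 = 0  t=2,i=2
  #...# -> .   bit 17 = 0  t=0,i=9
  #.... -> #   bit 16 = 1  t=1,i=6
  .#### -> .   bit 15 = 0  t=0,i=1
  .###. -> .   bit 14 = 0  t=3,i=4
  .##.# -> #   bit 13 = 1  t=3,i=1
  .##.. -> .   bit 12 = 0  t=1,i=4
  .#.## -> .   bit 11 = 0  t=4,i=6
  .#.#. -> .   bit 10 = 0  t=0,i=6
  .#..# -> #   bit 9 = 1  t=2,i=4
  .#... -> .   bit 8 = 0  t=0,i=8
  ..### -> .   bit 7 = 0  t=0,i=0
  ..##. -> #   bit 6 = 1  t=1,i=3
  ..#.# -> #   bit 5 = 1  t=4,i=5
  ..#.. -> #   bit 4 = 1  t=2,i=3
  ...## -> .   bit 3 = 0  t=0,i=10
  ...#. -> .   bit 2 = 0  t=4,i=4
  ....# -> .   bit 1 = 0  t=1,i=1
  ..... -> #   bit 0 = 1  t=1,i=0
  bits 00110110000010010010001001110001 = 906568305

906568305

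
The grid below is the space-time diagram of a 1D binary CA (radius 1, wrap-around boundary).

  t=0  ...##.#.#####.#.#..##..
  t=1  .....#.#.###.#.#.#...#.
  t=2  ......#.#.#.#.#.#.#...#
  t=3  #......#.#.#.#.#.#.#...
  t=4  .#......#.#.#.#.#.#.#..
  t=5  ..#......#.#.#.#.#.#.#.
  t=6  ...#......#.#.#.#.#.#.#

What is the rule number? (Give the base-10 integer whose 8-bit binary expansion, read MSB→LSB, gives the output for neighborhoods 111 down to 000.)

176

  ###|#  b7=1 t=0,i=9
  ##.|.  b6=0 t=0,i=4
  #.#|#  b5=1 t=0,i=5
  #..|#  b4=1 t=0,i=17
  .##|.  b3=0 t=0,i=3
  .#.|.  b2=0 t=0,i=6
  ..#|.  b1=0 t=0,i=2
  ...|.  b0=0 t=0,i=0
  bits 10110000 = 176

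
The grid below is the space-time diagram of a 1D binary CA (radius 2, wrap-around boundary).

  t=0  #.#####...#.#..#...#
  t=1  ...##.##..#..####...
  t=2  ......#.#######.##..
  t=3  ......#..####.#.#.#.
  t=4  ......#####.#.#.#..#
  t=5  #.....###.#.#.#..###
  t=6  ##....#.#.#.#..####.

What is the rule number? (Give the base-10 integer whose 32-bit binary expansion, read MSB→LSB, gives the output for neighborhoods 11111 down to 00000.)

  [31] ##### => #  t=0,i=4
  [30] ####. => .  t=0,i=5
  [29] ###.# => #  t=2,i=14
  [28] ###.. => #  t=0,i=6
  [27] ##.## => .  t=0,i=1
  [26] ##.#. => .  t=3,i=13
  [25] ##..# => #  t=1,i=8
  [24] ##... => #  t=0,i=7
  [23] #.### => .  t=0,i=2
  [22] #.##. => #  t=1,i=6
  [21] #.#.# => #  t=3,i=14
  [20] #.#.. => .  t=0,i=12
  [19] #..## => #  t=1,i=12
  [18] #..#. => #  t=0,i=14
  [17] #...# => .  t=0,i=8
  [16] #.... => .  t=1,i=18
  [15] .#### => #  t=0,i=3
  [14] .###. => .  t=5,i=7
  [13] .##.# => .  t=0,i=0
  [12] .##.. => .  t=1,i=7
  [11] .#.## => .  t=2,i=7
  [10] .#.#. => .  t=0,i=11
  [9] .#..# => #  t=0,i=13
  [8] .#... => #  t=0,i=16
  [7] ..### => #  t=1,i=13
  [6] ..##. => .  t=0,i=19
  [5] ..#.# => #  t=0,i=10
  [4] ..#.. => #  t=0,i=15
  [3] ...## => .  t=0,i=18
  [2] ...#. => .  t=0,i=9
  [1] ....# => .  t=1,i=1
  [0] ..... => .  t=1,i=0
  bits 10110011011011001000001110110000 = 3010233264

3010233264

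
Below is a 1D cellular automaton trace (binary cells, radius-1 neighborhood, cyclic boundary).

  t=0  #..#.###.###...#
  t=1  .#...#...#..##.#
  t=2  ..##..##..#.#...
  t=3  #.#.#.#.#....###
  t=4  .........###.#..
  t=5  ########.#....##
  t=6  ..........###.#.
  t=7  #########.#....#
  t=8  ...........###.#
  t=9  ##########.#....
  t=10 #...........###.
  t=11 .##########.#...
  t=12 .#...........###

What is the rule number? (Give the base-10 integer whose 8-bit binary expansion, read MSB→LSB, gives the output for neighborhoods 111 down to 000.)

  ###|.  b7=0 t=0,i=6
  ##.|.  b6=0 t=0,i=0
  #.#|.  b5=0 t=0,i=4
  #..|#  b4=1 t=0,i=1
  .##|#  b3=1 t=0,i=5
  .#.|.  b2=0 t=0,i=3
  ..#|.  b1=0 t=0,i=2
  ...|#  b0=1 t=0,i=13
  bits 00011001 = 25

25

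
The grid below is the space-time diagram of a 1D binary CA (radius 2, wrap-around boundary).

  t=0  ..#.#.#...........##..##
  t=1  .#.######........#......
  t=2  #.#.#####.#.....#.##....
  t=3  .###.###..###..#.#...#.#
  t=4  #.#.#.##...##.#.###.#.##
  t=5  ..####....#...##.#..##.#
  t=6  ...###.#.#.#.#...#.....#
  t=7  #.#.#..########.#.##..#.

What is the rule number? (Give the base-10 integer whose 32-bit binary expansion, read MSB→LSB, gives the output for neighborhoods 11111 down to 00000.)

3627404556

  #####|#  b31=1 t=1,i=5
  ####.|#  b30=1 t=1,i=7
  ###.#|.  b29=0 t=2,i=8
  ###..|#  b28=1 t=1,i=8
  ##.##|#  b27=1 t=3,i=4
  ##.#.|.  b26=0 t=2,i=9
  ##..#|.  b25=0 t=0,i=0
  ##...|.  b24=0 t=1,i=9
  #.###|.  b23=0 t=1,i=3
  #.##.|.  b22=0 t=2,i=18
  #.#.#|#  b21=1 t=0,i=4
  #.#..|#  b20=1 t=0,i=6
  #..##|.  b19=0 t=0,i=21
  #..#.|#  b18=1 t=0,i=1
  #...#|.  b17=0 t=3,i=19
  #....|#  b16=1 t=0,i=8
  .####|#  b15=1 t=1,i=4
  .###.|#  b14=1 t=3,i=2
  .##.#|.  b13=0 t=4,i=12
  .##..|.  b12=0 t=0,i=19
  .#.##|#  b11=1 t=1,i=2
  .#.#.|#  b10=1 t=0,i=3
  .#..#|.  b9=0 t=5,i=0
  .#...|#  b8=1 t=0,i=7
  ..###|.  b7=0 t=3,i=10
  ..##.|.  b6=0 t=0,i=18
  ..#.#|.  b5=0 t=0,i=2
  ..#..|.  b4=0 t=1,i=17
  ...##|#  b3=1 t=0,i=17
  ...#.|#  b2=1 t=1,i=0
  ....#|.  b1=0 t=0,i=16
  .....|.  b0=0 t=0,i=9
  bits 11011000001101011100110100001100 = 3627404556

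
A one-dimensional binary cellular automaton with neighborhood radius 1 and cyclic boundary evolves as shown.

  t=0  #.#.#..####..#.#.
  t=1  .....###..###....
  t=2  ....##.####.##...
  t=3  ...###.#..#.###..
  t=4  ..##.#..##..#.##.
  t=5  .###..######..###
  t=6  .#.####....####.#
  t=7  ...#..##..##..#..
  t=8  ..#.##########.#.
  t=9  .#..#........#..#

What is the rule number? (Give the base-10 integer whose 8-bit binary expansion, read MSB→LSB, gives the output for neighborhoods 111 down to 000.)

  [7] ### => .  t=0,i=8
  [6] ##. => #  t=0,i=10
  [5] #.# => .  t=0,i=1
  [4] #.. => #  t=0,i=5
  [3] .## => #  t=0,i=7
  [2] .#. => .  t=0,i=0
  [1] ..# => #  t=0,i=6
  [0] ... => .  t=1,i=0
  bits 01011010 = 90

90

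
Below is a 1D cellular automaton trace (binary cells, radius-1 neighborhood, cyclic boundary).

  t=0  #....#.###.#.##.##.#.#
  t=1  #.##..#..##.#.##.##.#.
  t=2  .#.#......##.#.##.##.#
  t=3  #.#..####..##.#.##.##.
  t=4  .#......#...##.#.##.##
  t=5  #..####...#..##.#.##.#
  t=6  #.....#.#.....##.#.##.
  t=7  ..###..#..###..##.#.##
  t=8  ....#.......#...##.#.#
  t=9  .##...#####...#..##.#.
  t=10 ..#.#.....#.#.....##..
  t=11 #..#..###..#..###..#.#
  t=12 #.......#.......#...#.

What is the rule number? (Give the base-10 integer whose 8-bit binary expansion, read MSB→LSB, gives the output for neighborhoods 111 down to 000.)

  ### -> .   bit 7 = 0  t=0,i=8
  ##. -> #   bit 6 = 1  t=0,i=0
  #.# -> #   bit 5 = 1  t=0,i=6
  #.. -> .   bit 4 = 0  t=0,i=1
  .## -> .   bit 3 = 0  t=0,i=7
  .#. -> .   bit 2 = 0  t=0,i=5
  ..# -> .   bit 1 = 0  t=0,i=4
  ... -> #   bit 0 = 1  t=0,i=2
  bits 01100001 = 97

97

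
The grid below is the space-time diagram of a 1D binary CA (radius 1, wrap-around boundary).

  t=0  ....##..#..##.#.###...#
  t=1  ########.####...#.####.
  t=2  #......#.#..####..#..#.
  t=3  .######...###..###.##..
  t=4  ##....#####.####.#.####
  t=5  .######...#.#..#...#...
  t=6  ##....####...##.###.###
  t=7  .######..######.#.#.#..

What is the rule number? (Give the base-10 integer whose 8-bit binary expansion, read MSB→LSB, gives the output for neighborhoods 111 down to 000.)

  nb ###: next=.  (t=0,i=17, bit7=0)
  nb ##.: next=#  (t=0,i=5, bit6=1)
  nb #.#: next=.  (t=0,i=13, bit5=0)
  nb #..: next=#  (t=0,i=0, bit4=1)
  nb .##: next=#  (t=0,i=4, bit3=1)
  nb .#.: next=.  (t=0,i=8, bit2=0)
  nb ..#: next=#  (t=0,i=3, bit1=1)
  nb ...: next=#  (t=0,i=1, bit0=1)
  bits 01011011 = 91

91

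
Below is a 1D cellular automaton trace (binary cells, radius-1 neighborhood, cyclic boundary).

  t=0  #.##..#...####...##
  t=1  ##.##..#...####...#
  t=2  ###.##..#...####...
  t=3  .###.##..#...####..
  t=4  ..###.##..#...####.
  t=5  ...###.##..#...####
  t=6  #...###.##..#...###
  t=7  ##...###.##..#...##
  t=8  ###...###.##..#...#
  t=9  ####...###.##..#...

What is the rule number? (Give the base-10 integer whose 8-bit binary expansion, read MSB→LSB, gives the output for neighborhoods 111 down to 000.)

240

  ###|#  b7=1 t=0,i=11
  ##.|#  b6=1 t=0,i=0
  #.#|#  b5=1 t=0,i=1
  #..|#  b4=1 t=0,i=4
  .##|.  b3=0 t=0,i=2
  .#.|.  b2=0 t=0,i=6
  ..#|.  b1=0 t=0,i=5
  ...|.  b0=0 t=0,i=8
  bits 11110000 = 240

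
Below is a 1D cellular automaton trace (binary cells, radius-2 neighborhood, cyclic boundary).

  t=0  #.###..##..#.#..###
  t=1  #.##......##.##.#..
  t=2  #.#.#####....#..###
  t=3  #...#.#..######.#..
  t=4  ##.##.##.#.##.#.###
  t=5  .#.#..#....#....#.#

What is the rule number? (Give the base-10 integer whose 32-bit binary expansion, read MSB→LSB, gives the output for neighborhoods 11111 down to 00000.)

  [31] ##### => #  t=2,i=6
  [30] ####. => .  t=0,i=18
  [29] ###.# => #  t=0,i=0
  [28] ###.. => .  t=0,i=4
  [27] ##.## => .  t=0,i=1
  [26] ##.#. => .  t=1,i=15
  [25] ##..# => .  t=0,i=5
  [24] ##... => #  t=1,i=4
  [23] #.### => #  t=0,i=2
  [22] #.##. => #  t=1,i=2
  [21] #.#.# => .  t=2,i=2
  [20] #.#.. => #  t=0,i=13
  [19] #..## => .  t=0,i=6
  [18] #..#. => #  t=0,i=10
  [17] #...# => .  t=3,i=2
  [16] #.... => #  t=1,i=5
  [15] .#### => .  t=0,i=17
  [14] .###. => #  t=0,i=3
  [13] .##.# => .  t=1,i=11
  [12] .##.. => .  t=0,i=8
  [11] .#.## => .  t=1,i=1
  [10] .#.#. => .  t=0,i=12
  [9] .#..# => #  t=0,i=14
  [8] .#... => #  t=3,i=1
  [7] ..### => #  t=0,i=16
  [6] ..##. => .  t=0,i=7
  [5] ..#.# => #  t=0,i=11
  [4] ..#.. => #  t=2,i=13
  [3] ...## => .  t=1,i=9
  [2] ...#. => #  t=2,i=12
  [1] ....# => #  t=1,i=8
  [0] ..... => #  t=1,i=6
  bits 10100001110101010100001110110111 = 2715108279

2715108279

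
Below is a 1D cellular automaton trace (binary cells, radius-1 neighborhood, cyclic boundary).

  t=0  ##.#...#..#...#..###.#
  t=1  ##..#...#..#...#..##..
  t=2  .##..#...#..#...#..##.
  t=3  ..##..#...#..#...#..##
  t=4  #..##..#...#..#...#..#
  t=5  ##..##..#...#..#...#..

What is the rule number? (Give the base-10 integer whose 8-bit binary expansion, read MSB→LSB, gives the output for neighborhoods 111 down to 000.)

  [7] ### => #  t=0,i=0
  [6] ##. => #  t=0,i=1
  [5] #.# => .  t=0,i=2
  [4] #.. => #  t=0,i=4
  [3] .## => .  t=0,i=17
  [2] .#. => .  t=0,i=3
  [1] ..# => .  t=0,i=6
  [0] ... => .  t=0,i=5
  bits 11010000 = 208

208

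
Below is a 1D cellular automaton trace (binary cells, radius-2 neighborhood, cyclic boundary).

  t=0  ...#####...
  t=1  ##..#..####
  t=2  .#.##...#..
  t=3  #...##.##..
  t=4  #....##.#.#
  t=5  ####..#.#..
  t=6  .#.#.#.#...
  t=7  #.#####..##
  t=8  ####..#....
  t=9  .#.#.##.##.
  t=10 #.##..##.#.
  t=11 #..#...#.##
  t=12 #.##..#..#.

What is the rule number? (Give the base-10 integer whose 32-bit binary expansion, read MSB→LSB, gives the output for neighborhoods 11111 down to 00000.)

  [31] ##### => .  t=0,i=5
  [30] ####. => .  t=0,i=6
  [29] ###.# => #  t=7,i=0
  [28] ###.. => #  t=0,i=7
  [27] ##.## => #  t=3,i=6
  [26] ##.#. => .  t=4,i=7
  [25] ##..# => .  t=1,i=2
  [24] ##... => #  t=0,i=8
  [23] #.### => #  t=7,i=2
  [22] #.##. => .  t=2,i=3
  [21] #.#.# => #  t=4,i=8
  [20] #.#.. => .  t=5,i=8
  [19] #..## => .  t=1,i=6
  [18] #..#. => #  t=1,i=3
  [17] #...# => .  t=2,i=6
  [16] #.... => #  t=0,i=9
  [15] .#### => #  t=0,i=4
  [14] .###. => .  t=7,i=10
  [13] .##.# => #  t=3,i=5
  [12] .##.. => #  t=2,i=4
  [11] .#.## => .  t=2,i=2
  [10] .#.#. => #  t=5,i=7
  [9] .#..# => .  t=1,i=5
  [8] .#... => .  t=2,i=9
  [7] ..### => .  t=0,i=3
  [6] ..##. => .  t=3,i=4
  [5] ..#.# => .  t=2,i=1
  [4] ..#.. => #  t=1,i=4
  [3] ...## => .  t=0,i=2
  [2] ...#. => #  t=2,i=0
  [1] ....# => #  t=0,i=1
  [0] ..... => #  t=0,i=0
  bits 00111001101001011011010000010111 = 967160855

967160855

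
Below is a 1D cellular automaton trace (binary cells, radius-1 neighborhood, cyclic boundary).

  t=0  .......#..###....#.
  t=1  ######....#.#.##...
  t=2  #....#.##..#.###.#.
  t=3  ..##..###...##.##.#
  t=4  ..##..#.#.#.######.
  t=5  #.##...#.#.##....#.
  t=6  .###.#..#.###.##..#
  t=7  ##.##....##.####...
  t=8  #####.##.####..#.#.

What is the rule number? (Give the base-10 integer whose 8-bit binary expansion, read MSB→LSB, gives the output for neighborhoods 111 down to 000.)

  [7] ### => .  t=0,i=11
  [6] ##. => #  t=0,i=12
  [5] #.# => #  t=1,i=11
  [4] #.. => .  t=0,i=8
  [3] .## => #  t=0,i=10
  [2] .#. => .  t=0,i=7
  [1] ..# => .  t=0,i=6
  [0] ... => #  t=0,i=0
  bits 01101001 = 105

105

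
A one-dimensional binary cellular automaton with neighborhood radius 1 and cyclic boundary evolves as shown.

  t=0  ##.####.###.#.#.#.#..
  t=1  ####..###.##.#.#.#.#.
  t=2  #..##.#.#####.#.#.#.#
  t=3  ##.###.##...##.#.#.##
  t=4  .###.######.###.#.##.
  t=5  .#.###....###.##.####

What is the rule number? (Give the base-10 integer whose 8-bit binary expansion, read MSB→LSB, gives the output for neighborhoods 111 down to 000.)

121

  ### -> .   bit 7 = 0  t=0,i=4
  ##. -> #   bit 6 = 1  t=0,i=1
  #.# -> #   bit 5 = 1  t=0,i=2
  #.. -> #   bit 4 = 1  t=0,i=19
  .## -> #   bit 3 = 1  t=0,i=0
  .#. -> .   bit 2 = 0  t=0,i=12
  ..# -> .   bit 1 = 0  t=0,i=20
  ... -> #   bit 0 = 1  t=3,i=10
  bits 01111001 = 121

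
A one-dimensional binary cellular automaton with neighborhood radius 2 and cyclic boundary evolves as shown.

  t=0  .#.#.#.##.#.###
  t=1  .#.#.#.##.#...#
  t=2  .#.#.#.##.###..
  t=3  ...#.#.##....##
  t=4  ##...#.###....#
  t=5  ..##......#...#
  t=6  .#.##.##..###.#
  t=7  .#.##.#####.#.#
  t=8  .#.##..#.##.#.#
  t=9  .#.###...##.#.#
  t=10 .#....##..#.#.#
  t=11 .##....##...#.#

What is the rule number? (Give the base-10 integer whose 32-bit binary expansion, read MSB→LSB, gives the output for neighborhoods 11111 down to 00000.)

1668985233

  #####|.  b31=0 t=7,i=8
  ####.|#  b30=1 t=7,i=9
  ###.#|#  b29=1 t=0,i=14
  ###..|.  b28=0 t=2,i=12
  ##.##|.  b27=0 t=2,i=9
  ##.#.|.  b26=0 t=0,i=0
  ##..#|#  b25=1 t=6,i=8
  ##...|#  b24=1 t=2,i=13
  #.###|.  b23=0 t=0,i=12
  #.##.|#  b22=1 t=0,i=7
  #.#.#|#  b21=1 t=0,i=1
  #.#..|#  b20=1 t=1,i=10
  #..##|#  b19=1 t=5,i=1
  #..#.|.  b18=0 t=8,i=6
  #...#|#  b17=1 t=1,i=12
  #....|.  b16=0 t=3,i=10
  .####|#  b15=1 t=7,i=7
  .###.|.  b14=0 t=0,i=13
  .##.#|#  b13=1 t=0,i=8
  .##..|#  b12=1 t=3,i=8
  .#.##|.  b11=0 t=0,i=6
  .#.#.|.  b10=0 t=0,i=2
  .#..#|.  b9=0 t=5,i=0
  .#...|#  b8=1 t=1,i=11
  ..###|#  b7=1 t=4,i=14
  ..##.|.  b6=0 t=3,i=13
  ..#.#|.  b5=0 t=1,i=14
  ..#..|#  b4=1 t=5,i=10
  ...##|.  b3=0 t=3,i=12
  ...#.|.  b2=0 t=1,i=13
  ....#|.  b1=0 t=3,i=11
  .....|#  b0=1 t=5,i=6
  bits 01100011011110101011000110010001 = 1668985233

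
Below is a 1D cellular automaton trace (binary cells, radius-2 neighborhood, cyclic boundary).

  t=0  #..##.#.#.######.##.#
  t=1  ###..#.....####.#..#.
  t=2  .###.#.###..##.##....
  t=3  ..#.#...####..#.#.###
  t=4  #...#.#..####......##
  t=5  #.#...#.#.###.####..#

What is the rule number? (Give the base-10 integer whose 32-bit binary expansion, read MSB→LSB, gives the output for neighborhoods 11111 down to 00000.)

  #####|#  b31=1 t=0,i=12
  ####.|#  b30=1 t=0,i=14
  ###.#|.  b29=0 t=0,i=15
  ###..|#  b28=1 t=1,i=2
  ##.##|#  b27=1 t=0,i=16
  ##.#.|#  b26=1 t=0,i=5
  ##..#|#  b25=1 t=0,i=1
  ##...|.  b24=0 t=2,i=17
  #.###|.  b23=0 t=0,i=10
  #.##.|.  b22=0 t=0,i=17
  #.#.#|.  b21=0 t=0,i=6
  #.#..|#  b20=1 t=1,i=16
  #..##|#  b19=1 t=0,i=2
  #..#.|.  b18=0 t=1,i=4
  #...#|#  b17=1 t=3,i=6
  #....|#  b16=1 t=1,i=7
  .####|#  b15=1 t=0,i=11
  .###.|#  b14=1 t=1,i=1
  .##.#|.  b13=0 t=0,i=4
  .##..|#  b12=1 t=0,i=0
  .#.##|.  b11=0 t=0,i=9
  .#.#.|.  b10=0 t=0,i=7
  .#..#|.  b9=0 t=1,i=17
  .#...|.  b8=0 t=1,i=6
  ..###|.  b7=0 t=1,i=11
  ..##.|.  b6=0 t=0,i=3
  ..#.#|.  b5=0 t=1,i=19
  ..#..|#  b4=1 t=1,i=5
  ...##|.  b3=0 t=1,i=10
  ...#.|.  b2=0 t=4,i=3
  ....#|#  b1=1 t=1,i=9
  .....|#  b0=1 t=1,i=8
  bits 11011110000110111101000000010011 = 3726364691

3726364691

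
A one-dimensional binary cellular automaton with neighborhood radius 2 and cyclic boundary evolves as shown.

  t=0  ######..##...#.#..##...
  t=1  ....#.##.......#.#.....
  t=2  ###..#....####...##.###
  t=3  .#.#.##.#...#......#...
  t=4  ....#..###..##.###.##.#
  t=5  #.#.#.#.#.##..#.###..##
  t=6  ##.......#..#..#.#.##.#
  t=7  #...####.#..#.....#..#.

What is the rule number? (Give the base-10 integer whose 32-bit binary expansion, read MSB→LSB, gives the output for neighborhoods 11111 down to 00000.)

  nb #####: next=.  (t=0,i=2, bit31=0)
  nb ####.: next=#  (t=0,i=4, bit30=1)
  nb ###.#: next=#  (t=4,i=17, bit29=1)
  nb ###..: next=.  (t=0,i=5, bit28=0)
  nb ##.##: next=#  (t=2,i=19, bit27=1)
  nb ##.#.: next=#  (t=3,i=7, bit26=1)
  nb ##..#: next=#  (t=0,i=6, bit25=1)
  nb ##...: next=.  (t=0,i=10, bit24=0)
  nb #.###: next=.  (t=2,i=20, bit23=0)
  nb #.##.: next=.  (t=1,i=6, bit22=0)
  nb #.#.#: next=.  (t=3,i=3, bit21=0)
  nb #.#..: next=#  (t=0,i=15, bit20=1)
  nb #..##: next=#  (t=0,i=7, bit19=1)
  nb #..#.: next=.  (t=2,i=4, bit18=0)
  nb #...#: next=.  (t=0,i=11, bit17=0)
  nb #....: next=.  (t=1,i=9, bit16=0)
  nb .####: next=.  (t=0,i=1, bit15=0)
  nb .###.: next=#  (t=4,i=8, bit14=1)
  nb .##.#: next=.  (t=2,i=18, bit13=0)
  nb .##..: next=.  (t=0,i=9, bit12=0)
  nb .#.##: next=#  (t=1,i=5, bit11=1)
  nb .#.#.: next=.  (t=0,i=14, bit10=0)
  nb .#..#: next=.  (t=0,i=16, bit9=0)
  nb .#...: next=#  (t=1,i=18, bit8=1)
  nb ..###: next=.  (t=0,i=0, bit7=0)
  nb ..##.: next=.  (t=0,i=8, bit6=0)
  nb ..#.#: next=.  (t=0,i=13, bit5=0)
  nb ..#..: next=#  (t=2,i=5, bit4=1)
  nb ...##: next=.  (t=0,i=22, bit3=0)
  nb ...#.: next=.  (t=0,i=12, bit2=0)
  nb ....#: next=#  (t=1,i=2, bit1=1)
  nb .....: next=#  (t=1,i=0, bit0=1)
  bits 01101110000110000100100100010011 = 1847085331

1847085331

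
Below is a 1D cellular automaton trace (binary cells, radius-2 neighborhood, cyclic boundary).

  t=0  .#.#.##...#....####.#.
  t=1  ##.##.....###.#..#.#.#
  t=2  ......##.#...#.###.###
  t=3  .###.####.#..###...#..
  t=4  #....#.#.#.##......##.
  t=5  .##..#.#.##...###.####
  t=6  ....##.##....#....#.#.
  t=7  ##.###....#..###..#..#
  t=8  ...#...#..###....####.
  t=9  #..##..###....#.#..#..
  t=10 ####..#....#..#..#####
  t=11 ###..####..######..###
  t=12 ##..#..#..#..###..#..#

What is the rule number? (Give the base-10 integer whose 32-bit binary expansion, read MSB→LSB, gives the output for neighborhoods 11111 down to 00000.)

3299683193

  nb #####: next=#  (t=10,i=0, bit31=1)
  nb ####.: next=#  (t=0,i=17, bit30=1)
  nb ###.#: next=.  (t=0,i=18, bit29=0)
  nb ###..: next=.  (t=2,i=21, bit28=0)
  nb ##.##: next=.  (t=1,i=2, bit27=0)
  nb ##.#.: next=#  (t=0,i=19, bit26=1)
  nb ##..#: next=.  (t=5,i=3, bit25=0)
  nb ##...: next=.  (t=0,i=7, bit24=0)
  nb #.###: next=#  (t=1,i=21, bit23=1)
  nb #.##.: next=.  (t=0,i=5, bit22=0)
  nb #.#.#: next=#  (t=0,i=3, bit21=1)
  nb #.#..: next=.  (t=0,i=20, bit20=0)
  nb #..##: next=#  (t=3,i=12, bit19=1)
  nb #..#.: next=#  (t=0,i=0, bit18=1)
  nb #...#: next=.  (t=0,i=8, bit17=0)
  nb #....: next=#  (t=0,i=12, bit16=1)
  nb .####: next=.  (t=0,i=16, bit15=0)
  nb .###.: next=.  (t=1,i=0, bit14=0)
  nb .##.#: next=#  (t=2,i=7, bit13=1)
  nb .##..: next=.  (t=0,i=6, bit12=0)
  nb .#.##: next=#  (t=0,i=4, bit11=1)
  nb .#.#.: next=.  (t=0,i=2, bit10=0)
  nb .#..#: next=#  (t=0,i=21, bit9=1)
  nb .#...: next=#  (t=0,i=11, bit8=1)
  nb ..###: next=.  (t=0,i=15, bit7=0)
  nb ..##.: next=#  (t=2,i=6, bit6=1)
  nb ..#.#: next=#  (t=0,i=1, bit5=1)
  nb ..#..: next=#  (t=0,i=10, bit4=1)
  nb ...##: next=#  (t=0,i=14, bit3=1)
  nb ...#.: next=.  (t=0,i=9, bit2=0)
  nb ....#: next=.  (t=0,i=13, bit1=0)
  nb .....: next=#  (t=1,i=7, bit0=1)
  bits 11000100101011010010101101111001 = 3299683193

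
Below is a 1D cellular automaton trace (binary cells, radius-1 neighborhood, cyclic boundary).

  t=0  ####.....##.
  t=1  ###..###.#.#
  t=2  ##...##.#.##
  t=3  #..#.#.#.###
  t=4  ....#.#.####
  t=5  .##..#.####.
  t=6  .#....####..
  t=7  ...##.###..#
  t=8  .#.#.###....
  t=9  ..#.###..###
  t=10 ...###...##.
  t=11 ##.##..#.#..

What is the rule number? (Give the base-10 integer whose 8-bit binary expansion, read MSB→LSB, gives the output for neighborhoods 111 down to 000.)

169

  nb ###: next=#  (t=0,i=1, bit7=1)
  nb ##.: next=.  (t=0,i=3, bit6=0)
  nb #.#: next=#  (t=0,i=11, bit5=1)
  nb #..: next=.  (t=0,i=4, bit4=0)
  nb .##: next=#  (t=0,i=0, bit3=1)
  nb .#.: next=.  (t=1,i=9, bit2=0)
  nb ..#: next=.  (t=0,i=8, bit1=0)
  nb ...: next=#  (t=0,i=5, bit0=1)
  bits 10101001 = 169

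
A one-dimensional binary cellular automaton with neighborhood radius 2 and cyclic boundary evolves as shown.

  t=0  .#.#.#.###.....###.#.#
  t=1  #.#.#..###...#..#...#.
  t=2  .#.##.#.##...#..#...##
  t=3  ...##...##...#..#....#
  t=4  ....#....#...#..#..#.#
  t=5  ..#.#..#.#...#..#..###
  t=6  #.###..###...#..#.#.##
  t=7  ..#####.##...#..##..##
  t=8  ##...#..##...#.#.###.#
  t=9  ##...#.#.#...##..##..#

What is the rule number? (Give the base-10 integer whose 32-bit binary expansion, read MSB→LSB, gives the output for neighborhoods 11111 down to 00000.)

  [31] ##### => .  t=7,i=4
  [30] ####. => #  t=7,i=5
  [29] ###.# => .  t=0,i=17
  [28] ###.. => #  t=0,i=9
  [27] ##.## => .  t=6,i=1
  [26] ##.#. => .  t=0,i=18
  [25] ##..# => #  t=5,i=0
  [24] ##... => .  t=0,i=10
  [23] #.### => #  t=0,i=7
  [22] #.##. => #  t=2,i=3
  [21] #.#.# => .  t=0,i=1
  [20] #.#.. => #  t=1,i=4
  [19] #..## => #  t=1,i=6
  [18] #..#. => .  t=1,i=15
  [17] #...# => .  t=1,i=11
  [16] #.... => .  t=0,i=11
  [15] .#### => .  t=7,i=3
  [14] .###. => #  t=0,i=8
  [13] .##.# => #  t=2,i=4
  [12] .##.. => #  t=2,i=9
  [11] .#.## => .  t=0,i=6
  [10] .#.#. => #  t=0,i=0
  [9] .#..# => .  t=1,i=5
  [8] .#... => .  t=1,i=17
  [7] ..### => .  t=0,i=15
  [6] ..##. => .  t=2,i=20
  [5] ..#.# => #  t=1,i=20
  [4] ..#.. => #  t=1,i=13
  [3] ...## => .  t=0,i=14
  [2] ...#. => .  t=1,i=12
  [1] ....# => #  t=0,i=13
  [0] ..... => .  t=0,i=12
  bits 01010010110110000111010000110010 = 1389917234

1389917234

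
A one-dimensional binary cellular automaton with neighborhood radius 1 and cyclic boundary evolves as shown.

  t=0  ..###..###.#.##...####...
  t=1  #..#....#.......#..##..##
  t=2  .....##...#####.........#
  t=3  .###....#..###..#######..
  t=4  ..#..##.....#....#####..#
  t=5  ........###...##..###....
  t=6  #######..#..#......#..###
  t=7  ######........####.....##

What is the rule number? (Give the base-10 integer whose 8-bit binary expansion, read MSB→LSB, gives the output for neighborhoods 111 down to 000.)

  nb ###: next=#  (t=0,i=3, bit7=1)
  nb ##.: next=.  (t=0,i=4, bit6=0)
  nb #.#: next=.  (t=0,i=10, bit5=0)
  nb #..: next=.  (t=0,i=5, bit4=0)
  nb .##: next=.  (t=0,i=2, bit3=0)
  nb .#.: next=.  (t=0,i=11, bit2=0)
  nb ..#: next=.  (t=0,i=1, bit1=0)
  nb ...: next=#  (t=0,i=0, bit0=1)
  bits 10000001 = 129

129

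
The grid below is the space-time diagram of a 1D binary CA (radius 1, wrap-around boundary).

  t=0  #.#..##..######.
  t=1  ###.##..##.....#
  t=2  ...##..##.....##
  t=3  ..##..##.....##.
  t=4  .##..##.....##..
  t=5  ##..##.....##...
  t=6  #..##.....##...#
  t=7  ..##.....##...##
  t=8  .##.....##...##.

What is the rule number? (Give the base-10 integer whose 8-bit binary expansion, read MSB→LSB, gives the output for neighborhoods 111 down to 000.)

46

  [7] ### => .  t=0,i=10
  [6] ##. => .  t=0,i=6
  [5] #.# => #  t=0,i=1
  [4] #.. => .  t=0,i=3
  [3] .## => #  t=0,i=5
  [2] .#. => #  t=0,i=0
  [1] ..# => #  t=0,i=4
  [0] ... => .  t=1,i=11
  bits 00101110 = 46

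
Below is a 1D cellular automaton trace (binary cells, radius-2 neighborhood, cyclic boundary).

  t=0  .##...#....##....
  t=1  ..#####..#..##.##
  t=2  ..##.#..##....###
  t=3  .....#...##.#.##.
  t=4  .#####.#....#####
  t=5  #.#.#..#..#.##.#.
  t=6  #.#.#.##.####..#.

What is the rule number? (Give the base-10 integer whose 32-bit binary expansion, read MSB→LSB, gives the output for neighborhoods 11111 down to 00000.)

  ##### -> .   bit 31 = 0  t=1,i=4
  ####. -> #   bit 30 = 1  t=1,i=5
  ###.# -> .   bit 29 = 0  t=4,i=5
  ###.. -> .   bit 28 = 0  t=1,i=6
  ##.## -> #   bit 27 = 1  t=1,i=14
  ##.#. -> .   bit 26 = 0  t=2,i=4
  ##..# -> .   bit 25 = 0  t=1,i=0
  ##... -> #   bit 24 = 1  t=0,i=3
  #.### -> .   bit 23 = 0  t=4,i=1
  #.##. -> #   bit 22 = 1  t=1,i=15
  #.#.# -> #   bit 21 = 1  t=3,i=12
  #.#.. -> #   bit 20 = 1  t=2,i=5
  #..## -> .   bit 19 = 0  t=1,i=1
  #..#. -> #   bit 18 = 1  t=1,i=8
  #...# -> #   bit 17 = 1  t=0,i=4
  #.... -> .   bit 16 = 0  t=0,i=8
  .#### -> #   bit 15 = 1  t=1,i=3
  .###. -> #   bit 14 = 1  t=2,i=15
  .##.# -> .   bit 13 = 0  t=1,i=13
  .##.. -> #   bit 12 = 1  t=0,i=2
  .#.## -> #   bit 11 = 1  t=3,i=13
  .#.#. -> .   bit 10 = 0  t=5,i=1
  .#..# -> .   bit 9 = 0  t=1,i=10
  .#... -> .   bit 8 = 0  t=0,i=7
  ..### -> #   bit 7 = 1  t=1,i=2
  ..##. -> .   bit 6 = 0  t=0,i=1
  ..#.# -> #   bit 5 = 1  t=5,i=10
  ..#.. -> #   bit 4 = 1  t=0,i=6
  ...## -> .   bit 3 = 0  t=0,i=0
  ...#. -> #   bit 2 = 1  t=0,i=5
  ....# -> #   bit 1 = 1  t=0,i=9
  ..... -> #   bit 0 = 1  t=0,i=15
  bits 01001001011101101101100010110111 = 1232525495

1232525495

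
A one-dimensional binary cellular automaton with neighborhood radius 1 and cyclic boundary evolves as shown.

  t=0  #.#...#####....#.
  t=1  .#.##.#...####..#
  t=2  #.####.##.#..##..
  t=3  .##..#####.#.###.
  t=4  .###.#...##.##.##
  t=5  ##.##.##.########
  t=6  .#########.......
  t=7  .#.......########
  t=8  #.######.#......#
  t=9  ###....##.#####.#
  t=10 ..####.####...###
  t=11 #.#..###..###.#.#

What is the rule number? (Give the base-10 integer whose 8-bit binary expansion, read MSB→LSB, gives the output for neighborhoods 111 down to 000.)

  [7] ### => .  t=0,i=7
  [6] ##. => #  t=0,i=10
  [5] #.# => #  t=0,i=1
  [4] #.. => #  t=0,i=3
  [3] .## => #  t=0,i=6
  [2] .#. => .  t=0,i=0
  [1] ..# => .  t=0,i=5
  [0] ... => #  t=0,i=4
  bits 01111001 = 121

121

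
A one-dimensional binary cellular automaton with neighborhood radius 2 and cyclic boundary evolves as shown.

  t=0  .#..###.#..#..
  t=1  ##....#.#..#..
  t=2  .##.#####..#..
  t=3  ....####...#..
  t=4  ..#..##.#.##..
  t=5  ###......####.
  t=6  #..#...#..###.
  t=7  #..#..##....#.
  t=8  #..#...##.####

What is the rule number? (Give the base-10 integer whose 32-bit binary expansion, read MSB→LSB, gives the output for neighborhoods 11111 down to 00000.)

3788545078

  nb #####: next=#  (t=2,i=6, bit31=1)
  nb ####.: next=#  (t=2,i=7, bit30=1)
  nb ###.#: next=#  (t=0,i=6, bit29=1)
  nb ###..: next=.  (t=2,i=8, bit28=0)
  nb ##.##: next=.  (t=2,i=3, bit27=0)
  nb ##.#.: next=.  (t=0,i=7, bit26=0)
  nb ##..#: next=.  (t=2,i=9, bit25=0)
  nb ##...: next=#  (t=1,i=2, bit24=1)
  nb #.###: next=#  (t=2,i=4, bit23=1)
  nb #.##.: next=#  (t=4,i=10, bit22=1)
  nb #.#.#: next=.  (t=4,i=8, bit21=0)
  nb #.#..: next=#  (t=0,i=8, bit20=1)
  nb #..##: next=.  (t=0,i=3, bit19=0)
  nb #..#.: next=.  (t=0,i=10, bit18=0)
  nb #...#: next=.  (t=0,i=13, bit17=0)
  nb #....: next=.  (t=1,i=3, bit16=0)
  nb .####: next=#  (t=2,i=5, bit15=1)
  nb .###.: next=.  (t=0,i=5, bit14=0)
  nb .##.#: next=.  (t=2,i=2, bit13=0)
  nb .##..: next=#  (t=1,i=1, bit12=1)
  nb .#.##: next=#  (t=4,i=9, bit11=1)
  nb .#.#.: next=#  (t=1,i=7, bit10=1)
  nb .#..#: next=.  (t=0,i=2, bit9=0)
  nb .#...: next=.  (t=0,i=12, bit8=0)
  nb ..###: next=.  (t=0,i=4, bit7=0)
  nb ..##.: next=.  (t=1,i=0, bit6=0)
  nb ..#.#: next=#  (t=1,i=6, bit5=1)
  nb ..#..: next=#  (t=0,i=1, bit4=1)
  nb ...##: next=.  (t=2,i=0, bit3=0)
  nb ...#.: next=#  (t=0,i=0, bit2=1)
  nb ....#: next=#  (t=1,i=4, bit1=1)
  nb .....: next=.  (t=3,i=0, bit0=0)
  bits 11100001110100001001110000110110 = 3788545078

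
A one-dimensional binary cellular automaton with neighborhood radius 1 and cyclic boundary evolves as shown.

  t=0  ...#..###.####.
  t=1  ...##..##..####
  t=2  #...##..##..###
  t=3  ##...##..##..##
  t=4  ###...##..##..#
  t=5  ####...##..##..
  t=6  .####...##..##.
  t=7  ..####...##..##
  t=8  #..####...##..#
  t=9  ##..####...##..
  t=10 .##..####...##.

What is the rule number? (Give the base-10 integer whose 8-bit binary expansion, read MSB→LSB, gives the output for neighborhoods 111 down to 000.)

212

  ###|#  b7=1 t=0,i=7
  ##.|#  b6=1 t=0,i=8
  #.#|.  b5=0 t=0,i=9
  #..|#  b4=1 t=0,i=4
  .##|.  b3=0 t=0,i=6
  .#.|#  b2=1 t=0,i=3
  ..#|.  b1=0 t=0,i=2
  ...|.  b0=0 t=0,i=0
  bits 11010100 = 212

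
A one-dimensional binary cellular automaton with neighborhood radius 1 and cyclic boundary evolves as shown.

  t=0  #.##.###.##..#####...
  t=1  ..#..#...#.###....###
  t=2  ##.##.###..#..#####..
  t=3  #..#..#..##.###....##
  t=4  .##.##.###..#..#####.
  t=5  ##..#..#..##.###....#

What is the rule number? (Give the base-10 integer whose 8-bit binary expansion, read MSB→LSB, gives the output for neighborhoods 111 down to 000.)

27

  [7] ### => .  t=0,i=6
  [6] ##. => .  t=0,i=3
  [5] #.# => .  t=0,i=1
  [4] #.. => #  t=0,i=11
  [3] .## => #  t=0,i=2
  [2] .#. => .  t=0,i=0
  [1] ..# => #  t=0,i=12
  [0] ... => #  t=0,i=19
  bits 00011011 = 27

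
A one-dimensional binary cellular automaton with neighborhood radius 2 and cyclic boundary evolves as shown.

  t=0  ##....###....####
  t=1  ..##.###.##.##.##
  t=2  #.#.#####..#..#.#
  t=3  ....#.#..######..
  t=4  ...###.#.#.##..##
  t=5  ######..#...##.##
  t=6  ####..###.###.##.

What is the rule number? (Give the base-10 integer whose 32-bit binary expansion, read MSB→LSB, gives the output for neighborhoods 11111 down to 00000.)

2877773564

  nb #####: next=#  (t=0,i=15, bit31=1)
  nb ####.: next=.  (t=0,i=0, bit30=0)
  nb ###.#: next=#  (t=1,i=7, bit29=1)
  nb ###..: next=.  (t=0,i=1, bit28=0)
  nb ##.##: next=#  (t=1,i=4, bit27=1)
  nb ##.#.: next=.  (t=2,i=1, bit26=0)
  nb ##..#: next=#  (t=1,i=0, bit25=1)
  nb ##...: next=#  (t=0,i=2, bit24=1)
  nb #.###: next=#  (t=1,i=5, bit23=1)
  nb #.##.: next=.  (t=1,i=9, bit22=0)
  nb #.#.#: next=.  (t=2,i=2, bit21=0)
  nb #.#..: next=.  (t=3,i=6, bit20=0)
  nb #..##: next=.  (t=1,i=1, bit19=0)
  nb #..#.: next=#  (t=2,i=10, bit18=1)
  nb #...#: next=#  (t=4,i=1, bit17=1)
  nb #....: next=#  (t=0,i=3, bit16=1)
  nb .####: next=.  (t=0,i=14, bit15=0)
  nb .###.: next=#  (t=0,i=7, bit14=1)
  nb .##.#: next=.  (t=1,i=3, bit13=0)
  nb .##..: next=#  (t=1,i=16, bit12=1)
  nb .#.##: next=.  (t=2,i=3, bit11=0)
  nb .#.#.: next=#  (t=3,i=5, bit10=1)
  nb .#..#: next=#  (t=2,i=12, bit9=1)
  nb .#...: next=.  (t=5,i=9, bit8=0)
  nb ..###: next=#  (t=0,i=6, bit7=1)
  nb ..##.: next=#  (t=1,i=2, bit6=1)
  nb ..#.#: next=#  (t=2,i=14, bit5=1)
  nb ..#..: next=#  (t=2,i=11, bit4=1)
  nb ...##: next=#  (t=0,i=5, bit3=1)
  nb ...#.: next=#  (t=3,i=3, bit2=1)
  nb ....#: next=.  (t=0,i=4, bit1=0)
  nb .....: next=.  (t=3,i=0, bit0=0)
  bits 10101011100001110101011011111100 = 2877773564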